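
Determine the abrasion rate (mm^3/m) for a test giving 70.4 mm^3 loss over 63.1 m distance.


Rate = volume_loss / distance
= 70.4 / 63.1
= 1.116 mm^3/m

1.116 mm^3/m


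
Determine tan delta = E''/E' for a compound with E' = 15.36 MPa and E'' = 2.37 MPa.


tan delta = E'' / E'
= 2.37 / 15.36
= 0.1543

tan delta = 0.1543


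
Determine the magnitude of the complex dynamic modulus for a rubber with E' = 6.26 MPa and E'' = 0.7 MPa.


|E*| = sqrt(E'^2 + E''^2)
= sqrt(6.26^2 + 0.7^2)
= sqrt(39.1876 + 0.4900)
= 6.299 MPa

6.299 MPa


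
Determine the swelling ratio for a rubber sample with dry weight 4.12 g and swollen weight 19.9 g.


Q = W_swollen / W_dry
Q = 19.9 / 4.12
Q = 4.83

Q = 4.83


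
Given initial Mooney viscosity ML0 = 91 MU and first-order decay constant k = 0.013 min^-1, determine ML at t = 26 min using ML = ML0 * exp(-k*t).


ML = ML0 * exp(-k * t)
ML = 91 * exp(-0.013 * 26)
ML = 91 * 0.7132
ML = 64.9 MU

64.9 MU


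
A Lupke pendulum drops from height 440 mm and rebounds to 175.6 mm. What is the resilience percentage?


Resilience = h_rebound / h_drop * 100
= 175.6 / 440 * 100
= 39.9%

39.9%


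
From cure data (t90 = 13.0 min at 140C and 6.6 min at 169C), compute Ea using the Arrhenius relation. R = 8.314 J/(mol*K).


T1 = 413.15 K, T2 = 442.15 K
1/T1 - 1/T2 = 1.5875e-04
ln(t1/t2) = ln(13.0/6.6) = 0.6779
Ea = 8.314 * 0.6779 / 1.5875e-04 = 35501.1190 J/mol
Ea = 35.5 kJ/mol

35.5 kJ/mol


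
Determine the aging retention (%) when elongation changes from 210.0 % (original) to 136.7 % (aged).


Retention = aged / original * 100
= 136.7 / 210.0 * 100
= 65.1%

65.1%


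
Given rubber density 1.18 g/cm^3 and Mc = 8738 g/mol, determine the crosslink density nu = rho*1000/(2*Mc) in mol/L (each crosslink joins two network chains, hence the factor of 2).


nu = rho * 1000 / (2 * Mc)
nu = 1.18 * 1000 / (2 * 8738)
nu = 1180.0 / 17476
nu = 0.0675 mol/L

0.0675 mol/L


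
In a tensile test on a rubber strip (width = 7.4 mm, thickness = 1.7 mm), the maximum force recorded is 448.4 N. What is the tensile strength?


Area = width * thickness = 7.4 * 1.7 = 12.58 mm^2
TS = force / area = 448.4 / 12.58 = 35.64 MPa

35.64 MPa


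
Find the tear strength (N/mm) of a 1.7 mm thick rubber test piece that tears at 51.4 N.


Tear strength = force / thickness
= 51.4 / 1.7
= 30.24 N/mm

30.24 N/mm


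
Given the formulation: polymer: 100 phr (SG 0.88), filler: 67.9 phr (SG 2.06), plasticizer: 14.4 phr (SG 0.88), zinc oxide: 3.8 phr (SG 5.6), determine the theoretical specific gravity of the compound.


Sum of weights = 186.1
Volume contributions:
  polymer: 100/0.88 = 113.6364
  filler: 67.9/2.06 = 32.9612
  plasticizer: 14.4/0.88 = 16.3636
  zinc oxide: 3.8/5.6 = 0.6786
Sum of volumes = 163.6397
SG = 186.1 / 163.6397 = 1.137

SG = 1.137


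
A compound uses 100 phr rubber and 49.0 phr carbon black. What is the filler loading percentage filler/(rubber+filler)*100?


Filler % = filler / (rubber + filler) * 100
= 49.0 / (100 + 49.0) * 100
= 49.0 / 149.0 * 100
= 32.89%

32.89%


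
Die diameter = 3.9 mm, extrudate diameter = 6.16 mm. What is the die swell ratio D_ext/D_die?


Die swell ratio = D_extrudate / D_die
= 6.16 / 3.9
= 1.579

Die swell = 1.579


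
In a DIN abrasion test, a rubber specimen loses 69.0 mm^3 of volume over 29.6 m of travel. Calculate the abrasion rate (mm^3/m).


Rate = volume_loss / distance
= 69.0 / 29.6
= 2.331 mm^3/m

2.331 mm^3/m


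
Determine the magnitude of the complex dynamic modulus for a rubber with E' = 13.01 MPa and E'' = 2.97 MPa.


|E*| = sqrt(E'^2 + E''^2)
= sqrt(13.01^2 + 2.97^2)
= sqrt(169.2601 + 8.8209)
= 13.345 MPa

13.345 MPa


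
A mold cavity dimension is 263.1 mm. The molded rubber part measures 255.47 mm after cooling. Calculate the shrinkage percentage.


Shrinkage = (mold - part) / mold * 100
= (263.1 - 255.47) / 263.1 * 100
= 7.63 / 263.1 * 100
= 2.9%

2.9%


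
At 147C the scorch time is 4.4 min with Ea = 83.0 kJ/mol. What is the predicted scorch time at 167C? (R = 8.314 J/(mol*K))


Convert temperatures: T1 = 147 + 273.15 = 420.15 K, T2 = 167 + 273.15 = 440.15 K
ts2_new = 4.4 * exp(83000 / 8.314 * (1/440.15 - 1/420.15))
1/T2 - 1/T1 = -1.0815e-04
ts2_new = 1.49 min

1.49 min


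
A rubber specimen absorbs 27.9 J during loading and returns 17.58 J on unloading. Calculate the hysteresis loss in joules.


Hysteresis loss = loading - unloading
= 27.9 - 17.58
= 10.32 J

10.32 J


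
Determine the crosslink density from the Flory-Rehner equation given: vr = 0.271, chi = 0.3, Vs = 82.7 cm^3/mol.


ln(1 - vr) = ln(1 - 0.271) = -0.3161
Numerator = -((-0.3161) + 0.271 + 0.3 * 0.271^2) = 0.0230
Denominator = 82.7 * (0.271^(1/3) - 0.271/2) = 42.3116
nu = 0.0230 / 42.3116 = 5.4475e-04 mol/cm^3

5.4475e-04 mol/cm^3


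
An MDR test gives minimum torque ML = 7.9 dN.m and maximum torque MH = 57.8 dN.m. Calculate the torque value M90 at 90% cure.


M90 = ML + 0.9 * (MH - ML)
M90 = 7.9 + 0.9 * (57.8 - 7.9)
M90 = 7.9 + 0.9 * 49.9
M90 = 52.81 dN.m

52.81 dN.m


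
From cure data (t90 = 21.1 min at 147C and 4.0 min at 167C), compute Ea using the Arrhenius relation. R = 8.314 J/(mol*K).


T1 = 420.15 K, T2 = 440.15 K
1/T1 - 1/T2 = 1.0815e-04
ln(t1/t2) = ln(21.1/4.0) = 1.6630
Ea = 8.314 * 1.6630 / 1.0815e-04 = 127841.4771 J/mol
Ea = 127.84 kJ/mol

127.84 kJ/mol


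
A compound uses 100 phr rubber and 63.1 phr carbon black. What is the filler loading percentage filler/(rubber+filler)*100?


Filler % = filler / (rubber + filler) * 100
= 63.1 / (100 + 63.1) * 100
= 63.1 / 163.1 * 100
= 38.69%

38.69%


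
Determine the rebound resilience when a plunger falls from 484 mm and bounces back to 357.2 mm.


Resilience = h_rebound / h_drop * 100
= 357.2 / 484 * 100
= 73.8%

73.8%


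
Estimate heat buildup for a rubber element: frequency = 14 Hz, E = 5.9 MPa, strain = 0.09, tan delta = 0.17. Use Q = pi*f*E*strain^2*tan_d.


Q = pi * f * E * strain^2 * tan_d
= pi * 14 * 5.9 * 0.09^2 * 0.17
= pi * 14 * 5.9 * 0.0081 * 0.17
= 0.3573

Q = 0.3573


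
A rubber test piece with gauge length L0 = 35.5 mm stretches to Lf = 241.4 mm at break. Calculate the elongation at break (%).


Elongation = (Lf - L0) / L0 * 100
= (241.4 - 35.5) / 35.5 * 100
= 205.9 / 35.5 * 100
= 580.0%

580.0%


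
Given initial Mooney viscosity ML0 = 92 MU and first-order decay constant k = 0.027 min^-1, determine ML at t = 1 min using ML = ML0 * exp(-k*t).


ML = ML0 * exp(-k * t)
ML = 92 * exp(-0.027 * 1)
ML = 92 * 0.9734
ML = 89.55 MU

89.55 MU


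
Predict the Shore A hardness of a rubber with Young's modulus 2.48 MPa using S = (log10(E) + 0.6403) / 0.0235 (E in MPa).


log10(E) = 0.0235*S - 0.6403  =>  S = (log10(E) + 0.6403) / 0.0235
log10(2.48) = 0.394452
S = (0.394452 + 0.6403) / 0.0235 = 1.034752 / 0.0235
S = 44.0

Shore A = 44.0


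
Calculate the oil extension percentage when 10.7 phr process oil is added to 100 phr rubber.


Oil % = oil / (100 + oil) * 100
= 10.7 / (100 + 10.7) * 100
= 10.7 / 110.7 * 100
= 9.67%

9.67%


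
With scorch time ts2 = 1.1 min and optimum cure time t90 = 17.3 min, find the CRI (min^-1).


CRI = 100 / (t90 - ts2)
= 100 / (17.3 - 1.1)
= 100 / 16.2
= 6.17 min^-1

6.17 min^-1


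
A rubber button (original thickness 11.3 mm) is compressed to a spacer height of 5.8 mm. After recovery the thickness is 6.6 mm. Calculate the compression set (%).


CS = (t0 - recovered) / (t0 - ts) * 100
= (11.3 - 6.6) / (11.3 - 5.8) * 100
= 4.7 / 5.5 * 100
= 85.5%

85.5%


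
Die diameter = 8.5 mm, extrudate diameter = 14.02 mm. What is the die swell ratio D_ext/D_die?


Die swell ratio = D_extrudate / D_die
= 14.02 / 8.5
= 1.649

Die swell = 1.649


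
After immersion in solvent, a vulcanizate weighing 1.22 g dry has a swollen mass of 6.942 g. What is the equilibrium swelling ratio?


Q = W_swollen / W_dry
Q = 6.942 / 1.22
Q = 5.69

Q = 5.69


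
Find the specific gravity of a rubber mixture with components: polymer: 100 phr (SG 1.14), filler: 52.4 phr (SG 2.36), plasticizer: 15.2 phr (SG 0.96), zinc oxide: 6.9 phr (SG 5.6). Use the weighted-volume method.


Sum of weights = 174.5
Volume contributions:
  polymer: 100/1.14 = 87.7193
  filler: 52.4/2.36 = 22.2034
  plasticizer: 15.2/0.96 = 15.8333
  zinc oxide: 6.9/5.6 = 1.2321
Sum of volumes = 126.9882
SG = 174.5 / 126.9882 = 1.374

SG = 1.374


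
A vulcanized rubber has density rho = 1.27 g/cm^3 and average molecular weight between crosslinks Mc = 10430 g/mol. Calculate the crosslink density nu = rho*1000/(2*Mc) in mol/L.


nu = rho * 1000 / (2 * Mc)
nu = 1.27 * 1000 / (2 * 10430)
nu = 1270.0 / 20860
nu = 0.0609 mol/L

0.0609 mol/L


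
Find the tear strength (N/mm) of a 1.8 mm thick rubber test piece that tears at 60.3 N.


Tear strength = force / thickness
= 60.3 / 1.8
= 33.5 N/mm

33.5 N/mm


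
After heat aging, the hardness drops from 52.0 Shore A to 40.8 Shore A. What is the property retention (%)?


Retention = aged / original * 100
= 40.8 / 52.0 * 100
= 78.5%

78.5%


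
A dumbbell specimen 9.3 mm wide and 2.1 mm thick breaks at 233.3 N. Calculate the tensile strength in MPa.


Area = width * thickness = 9.3 * 2.1 = 19.53 mm^2
TS = force / area = 233.3 / 19.53 = 11.95 MPa

11.95 MPa


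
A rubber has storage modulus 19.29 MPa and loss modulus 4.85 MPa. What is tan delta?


tan delta = E'' / E'
= 4.85 / 19.29
= 0.2514

tan delta = 0.2514


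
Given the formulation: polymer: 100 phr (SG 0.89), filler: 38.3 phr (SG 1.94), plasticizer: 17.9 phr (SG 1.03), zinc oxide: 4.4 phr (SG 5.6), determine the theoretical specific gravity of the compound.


Sum of weights = 160.6
Volume contributions:
  polymer: 100/0.89 = 112.3596
  filler: 38.3/1.94 = 19.7423
  plasticizer: 17.9/1.03 = 17.3786
  zinc oxide: 4.4/5.6 = 0.7857
Sum of volumes = 150.2662
SG = 160.6 / 150.2662 = 1.069

SG = 1.069


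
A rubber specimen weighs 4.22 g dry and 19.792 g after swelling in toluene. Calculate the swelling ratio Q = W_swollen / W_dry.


Q = W_swollen / W_dry
Q = 19.792 / 4.22
Q = 4.69

Q = 4.69


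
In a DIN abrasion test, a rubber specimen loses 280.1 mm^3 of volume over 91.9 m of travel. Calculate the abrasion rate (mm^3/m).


Rate = volume_loss / distance
= 280.1 / 91.9
= 3.048 mm^3/m

3.048 mm^3/m


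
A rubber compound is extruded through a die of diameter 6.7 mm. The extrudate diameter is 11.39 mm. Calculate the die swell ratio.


Die swell ratio = D_extrudate / D_die
= 11.39 / 6.7
= 1.7

Die swell = 1.7


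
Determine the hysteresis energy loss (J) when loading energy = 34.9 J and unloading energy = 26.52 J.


Hysteresis loss = loading - unloading
= 34.9 - 26.52
= 8.38 J

8.38 J


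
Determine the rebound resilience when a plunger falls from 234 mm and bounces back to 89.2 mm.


Resilience = h_rebound / h_drop * 100
= 89.2 / 234 * 100
= 38.1%

38.1%


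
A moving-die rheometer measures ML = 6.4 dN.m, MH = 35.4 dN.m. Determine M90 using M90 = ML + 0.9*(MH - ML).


M90 = ML + 0.9 * (MH - ML)
M90 = 6.4 + 0.9 * (35.4 - 6.4)
M90 = 6.4 + 0.9 * 29.0
M90 = 32.5 dN.m

32.5 dN.m


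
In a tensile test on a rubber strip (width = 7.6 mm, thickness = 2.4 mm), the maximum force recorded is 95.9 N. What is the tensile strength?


Area = width * thickness = 7.6 * 2.4 = 18.24 mm^2
TS = force / area = 95.9 / 18.24 = 5.26 MPa

5.26 MPa


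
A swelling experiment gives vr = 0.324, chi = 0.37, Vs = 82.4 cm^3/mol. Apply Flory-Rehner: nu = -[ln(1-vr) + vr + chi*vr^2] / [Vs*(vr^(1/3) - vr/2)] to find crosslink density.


ln(1 - vr) = ln(1 - 0.324) = -0.3916
Numerator = -((-0.3916) + 0.324 + 0.37 * 0.324^2) = 0.0287
Denominator = 82.4 * (0.324^(1/3) - 0.324/2) = 43.2459
nu = 0.0287 / 43.2459 = 6.6413e-04 mol/cm^3

6.6413e-04 mol/cm^3


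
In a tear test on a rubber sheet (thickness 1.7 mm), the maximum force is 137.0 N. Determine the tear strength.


Tear strength = force / thickness
= 137.0 / 1.7
= 80.59 N/mm

80.59 N/mm


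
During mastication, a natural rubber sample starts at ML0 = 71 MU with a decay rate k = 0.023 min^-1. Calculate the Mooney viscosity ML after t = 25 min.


ML = ML0 * exp(-k * t)
ML = 71 * exp(-0.023 * 25)
ML = 71 * 0.5627
ML = 39.95 MU

39.95 MU


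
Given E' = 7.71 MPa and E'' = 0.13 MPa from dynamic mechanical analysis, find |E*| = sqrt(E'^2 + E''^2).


|E*| = sqrt(E'^2 + E''^2)
= sqrt(7.71^2 + 0.13^2)
= sqrt(59.4441 + 0.0169)
= 7.711 MPa

7.711 MPa


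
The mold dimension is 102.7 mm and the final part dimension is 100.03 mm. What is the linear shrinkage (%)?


Shrinkage = (mold - part) / mold * 100
= (102.7 - 100.03) / 102.7 * 100
= 2.67 / 102.7 * 100
= 2.6%

2.6%


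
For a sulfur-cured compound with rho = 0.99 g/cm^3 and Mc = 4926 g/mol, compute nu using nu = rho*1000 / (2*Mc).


nu = rho * 1000 / (2 * Mc)
nu = 0.99 * 1000 / (2 * 4926)
nu = 990.0 / 9852
nu = 0.1005 mol/L

0.1005 mol/L


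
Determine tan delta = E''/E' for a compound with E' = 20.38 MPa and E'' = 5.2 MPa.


tan delta = E'' / E'
= 5.2 / 20.38
= 0.2552

tan delta = 0.2552


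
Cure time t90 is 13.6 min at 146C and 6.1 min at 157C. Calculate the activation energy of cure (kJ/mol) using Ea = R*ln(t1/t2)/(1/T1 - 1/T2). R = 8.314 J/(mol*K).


T1 = 419.15 K, T2 = 430.15 K
1/T1 - 1/T2 = 6.1010e-05
ln(t1/t2) = ln(13.6/6.1) = 0.8018
Ea = 8.314 * 0.8018 / 6.1010e-05 = 109260.3292 J/mol
Ea = 109.26 kJ/mol

109.26 kJ/mol


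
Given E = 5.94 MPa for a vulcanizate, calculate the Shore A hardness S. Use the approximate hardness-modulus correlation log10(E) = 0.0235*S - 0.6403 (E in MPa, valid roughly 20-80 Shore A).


log10(E) = 0.0235*S - 0.6403  =>  S = (log10(E) + 0.6403) / 0.0235
log10(5.94) = 0.773786
S = (0.773786 + 0.6403) / 0.0235 = 1.414086 / 0.0235
S = 60.2

Shore A = 60.2


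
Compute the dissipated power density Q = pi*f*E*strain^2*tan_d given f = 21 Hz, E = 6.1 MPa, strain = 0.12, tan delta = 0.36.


Q = pi * f * E * strain^2 * tan_d
= pi * 21 * 6.1 * 0.12^2 * 0.36
= pi * 21 * 6.1 * 0.0144 * 0.36
= 2.0862

Q = 2.0862


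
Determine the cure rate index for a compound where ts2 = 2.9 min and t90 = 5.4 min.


CRI = 100 / (t90 - ts2)
= 100 / (5.4 - 2.9)
= 100 / 2.5
= 40.0 min^-1

40.0 min^-1


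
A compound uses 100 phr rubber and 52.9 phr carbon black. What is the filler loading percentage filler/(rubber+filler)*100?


Filler % = filler / (rubber + filler) * 100
= 52.9 / (100 + 52.9) * 100
= 52.9 / 152.9 * 100
= 34.6%

34.6%


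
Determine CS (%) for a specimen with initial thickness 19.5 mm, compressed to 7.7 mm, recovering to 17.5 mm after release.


CS = (t0 - recovered) / (t0 - ts) * 100
= (19.5 - 17.5) / (19.5 - 7.7) * 100
= 2.0 / 11.8 * 100
= 16.9%

16.9%


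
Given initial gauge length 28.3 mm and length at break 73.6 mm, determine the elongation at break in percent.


Elongation = (Lf - L0) / L0 * 100
= (73.6 - 28.3) / 28.3 * 100
= 45.3 / 28.3 * 100
= 160.1%

160.1%


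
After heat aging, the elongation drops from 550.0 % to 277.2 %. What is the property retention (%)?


Retention = aged / original * 100
= 277.2 / 550.0 * 100
= 50.4%

50.4%


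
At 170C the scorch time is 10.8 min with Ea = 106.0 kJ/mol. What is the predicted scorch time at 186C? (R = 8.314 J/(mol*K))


Convert temperatures: T1 = 170 + 273.15 = 443.15 K, T2 = 186 + 273.15 = 459.15 K
ts2_new = 10.8 * exp(106000 / 8.314 * (1/459.15 - 1/443.15))
1/T2 - 1/T1 = -7.8635e-05
ts2_new = 3.96 min

3.96 min


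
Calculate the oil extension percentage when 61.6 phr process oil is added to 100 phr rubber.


Oil % = oil / (100 + oil) * 100
= 61.6 / (100 + 61.6) * 100
= 61.6 / 161.6 * 100
= 38.12%

38.12%


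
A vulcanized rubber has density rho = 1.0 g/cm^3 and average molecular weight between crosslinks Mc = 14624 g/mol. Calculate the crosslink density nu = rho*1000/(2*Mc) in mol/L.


nu = rho * 1000 / (2 * Mc)
nu = 1.0 * 1000 / (2 * 14624)
nu = 1000.0 / 29248
nu = 0.0342 mol/L

0.0342 mol/L


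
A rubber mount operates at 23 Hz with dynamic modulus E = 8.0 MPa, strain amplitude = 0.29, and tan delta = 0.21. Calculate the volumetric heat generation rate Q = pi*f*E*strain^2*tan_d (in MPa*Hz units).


Q = pi * f * E * strain^2 * tan_d
= pi * 23 * 8.0 * 0.29^2 * 0.21
= pi * 23 * 8.0 * 0.0841 * 0.21
= 10.2090

Q = 10.2090


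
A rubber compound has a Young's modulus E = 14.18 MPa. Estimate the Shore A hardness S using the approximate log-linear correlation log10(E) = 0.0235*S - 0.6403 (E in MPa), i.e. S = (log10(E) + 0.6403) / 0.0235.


log10(E) = 0.0235*S - 0.6403  =>  S = (log10(E) + 0.6403) / 0.0235
log10(14.18) = 1.151676
S = (1.151676 + 0.6403) / 0.0235 = 1.791976 / 0.0235
S = 76.3

Shore A = 76.3


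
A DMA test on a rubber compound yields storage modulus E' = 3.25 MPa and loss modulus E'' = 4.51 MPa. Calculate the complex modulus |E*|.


|E*| = sqrt(E'^2 + E''^2)
= sqrt(3.25^2 + 4.51^2)
= sqrt(10.5625 + 20.3401)
= 5.559 MPa

5.559 MPa


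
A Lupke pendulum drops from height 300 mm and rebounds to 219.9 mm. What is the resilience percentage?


Resilience = h_rebound / h_drop * 100
= 219.9 / 300 * 100
= 73.3%

73.3%


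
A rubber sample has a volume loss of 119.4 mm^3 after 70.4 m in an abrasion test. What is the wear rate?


Rate = volume_loss / distance
= 119.4 / 70.4
= 1.696 mm^3/m

1.696 mm^3/m


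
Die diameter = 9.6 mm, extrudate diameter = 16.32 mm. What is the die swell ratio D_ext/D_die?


Die swell ratio = D_extrudate / D_die
= 16.32 / 9.6
= 1.7

Die swell = 1.7


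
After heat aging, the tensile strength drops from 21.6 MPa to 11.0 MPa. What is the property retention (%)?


Retention = aged / original * 100
= 11.0 / 21.6 * 100
= 50.9%

50.9%


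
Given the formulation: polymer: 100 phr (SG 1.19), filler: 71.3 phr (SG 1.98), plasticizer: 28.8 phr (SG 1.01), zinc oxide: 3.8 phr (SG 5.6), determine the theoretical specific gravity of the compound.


Sum of weights = 203.9
Volume contributions:
  polymer: 100/1.19 = 84.0336
  filler: 71.3/1.98 = 36.0101
  plasticizer: 28.8/1.01 = 28.5149
  zinc oxide: 3.8/5.6 = 0.6786
Sum of volumes = 149.2371
SG = 203.9 / 149.2371 = 1.366

SG = 1.366


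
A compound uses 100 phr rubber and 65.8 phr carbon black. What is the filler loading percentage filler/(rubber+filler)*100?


Filler % = filler / (rubber + filler) * 100
= 65.8 / (100 + 65.8) * 100
= 65.8 / 165.8 * 100
= 39.69%

39.69%


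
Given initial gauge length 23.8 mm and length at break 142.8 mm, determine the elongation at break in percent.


Elongation = (Lf - L0) / L0 * 100
= (142.8 - 23.8) / 23.8 * 100
= 119.0 / 23.8 * 100
= 500.0%

500.0%


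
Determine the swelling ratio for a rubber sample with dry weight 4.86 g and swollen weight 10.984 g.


Q = W_swollen / W_dry
Q = 10.984 / 4.86
Q = 2.26

Q = 2.26


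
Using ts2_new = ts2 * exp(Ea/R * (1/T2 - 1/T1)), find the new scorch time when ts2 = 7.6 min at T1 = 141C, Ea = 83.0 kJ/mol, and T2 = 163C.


Convert temperatures: T1 = 141 + 273.15 = 414.15 K, T2 = 163 + 273.15 = 436.15 K
ts2_new = 7.6 * exp(83000 / 8.314 * (1/436.15 - 1/414.15))
1/T2 - 1/T1 = -1.2179e-04
ts2_new = 2.25 min

2.25 min


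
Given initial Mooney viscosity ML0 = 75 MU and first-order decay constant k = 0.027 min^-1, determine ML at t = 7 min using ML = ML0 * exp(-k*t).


ML = ML0 * exp(-k * t)
ML = 75 * exp(-0.027 * 7)
ML = 75 * 0.8278
ML = 62.08 MU

62.08 MU


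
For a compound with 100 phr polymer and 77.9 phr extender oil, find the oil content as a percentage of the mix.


Oil % = oil / (100 + oil) * 100
= 77.9 / (100 + 77.9) * 100
= 77.9 / 177.9 * 100
= 43.79%

43.79%


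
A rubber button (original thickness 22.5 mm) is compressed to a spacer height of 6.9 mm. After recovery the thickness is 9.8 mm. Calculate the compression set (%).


CS = (t0 - recovered) / (t0 - ts) * 100
= (22.5 - 9.8) / (22.5 - 6.9) * 100
= 12.7 / 15.6 * 100
= 81.4%

81.4%


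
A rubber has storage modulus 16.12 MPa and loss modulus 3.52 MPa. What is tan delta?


tan delta = E'' / E'
= 3.52 / 16.12
= 0.2184

tan delta = 0.2184


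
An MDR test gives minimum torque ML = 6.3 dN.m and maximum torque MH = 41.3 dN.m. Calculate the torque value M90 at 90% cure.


M90 = ML + 0.9 * (MH - ML)
M90 = 6.3 + 0.9 * (41.3 - 6.3)
M90 = 6.3 + 0.9 * 35.0
M90 = 37.8 dN.m

37.8 dN.m


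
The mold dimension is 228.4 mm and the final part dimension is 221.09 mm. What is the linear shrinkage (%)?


Shrinkage = (mold - part) / mold * 100
= (228.4 - 221.09) / 228.4 * 100
= 7.31 / 228.4 * 100
= 3.2%

3.2%


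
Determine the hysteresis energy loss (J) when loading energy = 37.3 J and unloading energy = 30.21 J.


Hysteresis loss = loading - unloading
= 37.3 - 30.21
= 7.09 J

7.09 J


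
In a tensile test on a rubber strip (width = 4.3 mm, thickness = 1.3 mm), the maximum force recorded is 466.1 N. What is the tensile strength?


Area = width * thickness = 4.3 * 1.3 = 5.59 mm^2
TS = force / area = 466.1 / 5.59 = 83.38 MPa

83.38 MPa


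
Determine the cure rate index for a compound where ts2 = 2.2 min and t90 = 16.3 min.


CRI = 100 / (t90 - ts2)
= 100 / (16.3 - 2.2)
= 100 / 14.1
= 7.09 min^-1

7.09 min^-1


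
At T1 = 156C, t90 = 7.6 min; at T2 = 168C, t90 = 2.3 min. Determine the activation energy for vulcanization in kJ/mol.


T1 = 429.15 K, T2 = 441.15 K
1/T1 - 1/T2 = 6.3385e-05
ln(t1/t2) = ln(7.6/2.3) = 1.1952
Ea = 8.314 * 1.1952 / 6.3385e-05 = 156775.7818 J/mol
Ea = 156.78 kJ/mol

156.78 kJ/mol


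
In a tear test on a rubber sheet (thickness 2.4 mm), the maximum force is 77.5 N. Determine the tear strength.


Tear strength = force / thickness
= 77.5 / 2.4
= 32.29 N/mm

32.29 N/mm


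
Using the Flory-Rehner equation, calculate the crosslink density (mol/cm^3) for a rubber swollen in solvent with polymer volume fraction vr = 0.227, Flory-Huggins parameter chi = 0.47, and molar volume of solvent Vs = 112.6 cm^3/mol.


ln(1 - vr) = ln(1 - 0.227) = -0.2575
Numerator = -((-0.2575) + 0.227 + 0.47 * 0.227^2) = 0.0063
Denominator = 112.6 * (0.227^(1/3) - 0.227/2) = 55.9078
nu = 0.0063 / 55.9078 = 1.1193e-04 mol/cm^3

1.1193e-04 mol/cm^3


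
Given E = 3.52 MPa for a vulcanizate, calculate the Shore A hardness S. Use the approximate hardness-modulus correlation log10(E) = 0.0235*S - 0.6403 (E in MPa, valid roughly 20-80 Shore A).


log10(E) = 0.0235*S - 0.6403  =>  S = (log10(E) + 0.6403) / 0.0235
log10(3.52) = 0.546543
S = (0.546543 + 0.6403) / 0.0235 = 1.186843 / 0.0235
S = 50.5

Shore A = 50.5


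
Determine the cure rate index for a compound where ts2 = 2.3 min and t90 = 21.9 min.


CRI = 100 / (t90 - ts2)
= 100 / (21.9 - 2.3)
= 100 / 19.6
= 5.1 min^-1

5.1 min^-1


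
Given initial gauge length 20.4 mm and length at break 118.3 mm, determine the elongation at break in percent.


Elongation = (Lf - L0) / L0 * 100
= (118.3 - 20.4) / 20.4 * 100
= 97.9 / 20.4 * 100
= 479.9%

479.9%


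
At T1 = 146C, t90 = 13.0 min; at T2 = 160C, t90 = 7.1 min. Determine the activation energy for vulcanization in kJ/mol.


T1 = 419.15 K, T2 = 433.15 K
1/T1 - 1/T2 = 7.7112e-05
ln(t1/t2) = ln(13.0/7.1) = 0.6049
Ea = 8.314 * 0.6049 / 7.7112e-05 = 65213.9855 J/mol
Ea = 65.21 kJ/mol

65.21 kJ/mol


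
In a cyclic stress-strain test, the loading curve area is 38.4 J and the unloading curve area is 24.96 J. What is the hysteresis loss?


Hysteresis loss = loading - unloading
= 38.4 - 24.96
= 13.44 J

13.44 J


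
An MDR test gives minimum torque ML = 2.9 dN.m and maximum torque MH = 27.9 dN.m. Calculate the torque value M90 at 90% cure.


M90 = ML + 0.9 * (MH - ML)
M90 = 2.9 + 0.9 * (27.9 - 2.9)
M90 = 2.9 + 0.9 * 25.0
M90 = 25.4 dN.m

25.4 dN.m


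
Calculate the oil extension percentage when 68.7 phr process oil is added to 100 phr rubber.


Oil % = oil / (100 + oil) * 100
= 68.7 / (100 + 68.7) * 100
= 68.7 / 168.7 * 100
= 40.72%

40.72%


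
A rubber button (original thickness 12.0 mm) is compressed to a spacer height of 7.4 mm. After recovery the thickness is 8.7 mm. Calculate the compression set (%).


CS = (t0 - recovered) / (t0 - ts) * 100
= (12.0 - 8.7) / (12.0 - 7.4) * 100
= 3.3 / 4.6 * 100
= 71.7%

71.7%


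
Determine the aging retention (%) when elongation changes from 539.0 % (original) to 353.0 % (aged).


Retention = aged / original * 100
= 353.0 / 539.0 * 100
= 65.5%

65.5%


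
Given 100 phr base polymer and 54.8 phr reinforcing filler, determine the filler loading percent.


Filler % = filler / (rubber + filler) * 100
= 54.8 / (100 + 54.8) * 100
= 54.8 / 154.8 * 100
= 35.4%

35.4%


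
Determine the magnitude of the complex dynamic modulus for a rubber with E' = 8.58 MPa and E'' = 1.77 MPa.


|E*| = sqrt(E'^2 + E''^2)
= sqrt(8.58^2 + 1.77^2)
= sqrt(73.6164 + 3.1329)
= 8.761 MPa

8.761 MPa


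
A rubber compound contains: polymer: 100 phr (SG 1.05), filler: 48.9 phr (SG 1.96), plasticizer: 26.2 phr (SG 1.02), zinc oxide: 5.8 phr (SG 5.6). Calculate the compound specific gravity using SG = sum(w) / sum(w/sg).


Sum of weights = 180.9
Volume contributions:
  polymer: 100/1.05 = 95.2381
  filler: 48.9/1.96 = 24.9490
  plasticizer: 26.2/1.02 = 25.6863
  zinc oxide: 5.8/5.6 = 1.0357
Sum of volumes = 146.9091
SG = 180.9 / 146.9091 = 1.231

SG = 1.231


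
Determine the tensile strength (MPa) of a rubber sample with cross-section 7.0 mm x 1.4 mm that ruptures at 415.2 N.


Area = width * thickness = 7.0 * 1.4 = 9.8 mm^2
TS = force / area = 415.2 / 9.8 = 42.37 MPa

42.37 MPa


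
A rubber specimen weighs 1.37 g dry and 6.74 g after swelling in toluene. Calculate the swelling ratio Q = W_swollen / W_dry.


Q = W_swollen / W_dry
Q = 6.74 / 1.37
Q = 4.92

Q = 4.92


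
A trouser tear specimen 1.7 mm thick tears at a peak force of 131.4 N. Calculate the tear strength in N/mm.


Tear strength = force / thickness
= 131.4 / 1.7
= 77.29 N/mm

77.29 N/mm


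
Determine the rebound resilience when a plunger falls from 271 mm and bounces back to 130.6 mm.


Resilience = h_rebound / h_drop * 100
= 130.6 / 271 * 100
= 48.2%

48.2%


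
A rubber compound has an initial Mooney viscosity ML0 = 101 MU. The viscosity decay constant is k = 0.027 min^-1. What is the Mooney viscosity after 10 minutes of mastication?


ML = ML0 * exp(-k * t)
ML = 101 * exp(-0.027 * 10)
ML = 101 * 0.7634
ML = 77.1 MU

77.1 MU


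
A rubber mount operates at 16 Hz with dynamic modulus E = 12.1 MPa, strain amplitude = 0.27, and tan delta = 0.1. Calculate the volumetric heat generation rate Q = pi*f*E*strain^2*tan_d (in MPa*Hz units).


Q = pi * f * E * strain^2 * tan_d
= pi * 16 * 12.1 * 0.27^2 * 0.1
= pi * 16 * 12.1 * 0.0729 * 0.1
= 4.4339

Q = 4.4339


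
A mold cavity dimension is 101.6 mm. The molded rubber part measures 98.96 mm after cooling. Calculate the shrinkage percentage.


Shrinkage = (mold - part) / mold * 100
= (101.6 - 98.96) / 101.6 * 100
= 2.64 / 101.6 * 100
= 2.6%

2.6%


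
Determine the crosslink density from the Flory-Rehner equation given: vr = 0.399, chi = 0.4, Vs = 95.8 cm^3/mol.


ln(1 - vr) = ln(1 - 0.399) = -0.5092
Numerator = -((-0.5092) + 0.399 + 0.4 * 0.399^2) = 0.0465
Denominator = 95.8 * (0.399^(1/3) - 0.399/2) = 51.4151
nu = 0.0465 / 51.4151 = 9.0401e-04 mol/cm^3

9.0401e-04 mol/cm^3


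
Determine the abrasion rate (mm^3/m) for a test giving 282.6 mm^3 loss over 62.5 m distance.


Rate = volume_loss / distance
= 282.6 / 62.5
= 4.522 mm^3/m

4.522 mm^3/m


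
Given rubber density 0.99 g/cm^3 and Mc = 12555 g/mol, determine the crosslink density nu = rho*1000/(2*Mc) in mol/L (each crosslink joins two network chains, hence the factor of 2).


nu = rho * 1000 / (2 * Mc)
nu = 0.99 * 1000 / (2 * 12555)
nu = 990.0 / 25110
nu = 0.0394 mol/L

0.0394 mol/L


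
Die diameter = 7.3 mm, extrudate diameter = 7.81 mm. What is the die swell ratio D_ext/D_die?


Die swell ratio = D_extrudate / D_die
= 7.81 / 7.3
= 1.07

Die swell = 1.07


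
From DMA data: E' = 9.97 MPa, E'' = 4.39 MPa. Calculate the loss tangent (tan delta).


tan delta = E'' / E'
= 4.39 / 9.97
= 0.4403

tan delta = 0.4403


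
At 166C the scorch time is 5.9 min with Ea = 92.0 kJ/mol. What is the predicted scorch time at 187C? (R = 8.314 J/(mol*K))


Convert temperatures: T1 = 166 + 273.15 = 439.15 K, T2 = 187 + 273.15 = 460.15 K
ts2_new = 5.9 * exp(92000 / 8.314 * (1/460.15 - 1/439.15))
1/T2 - 1/T1 = -1.0392e-04
ts2_new = 1.87 min

1.87 min


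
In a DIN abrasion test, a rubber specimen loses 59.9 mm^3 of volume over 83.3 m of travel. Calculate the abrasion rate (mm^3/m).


Rate = volume_loss / distance
= 59.9 / 83.3
= 0.719 mm^3/m

0.719 mm^3/m


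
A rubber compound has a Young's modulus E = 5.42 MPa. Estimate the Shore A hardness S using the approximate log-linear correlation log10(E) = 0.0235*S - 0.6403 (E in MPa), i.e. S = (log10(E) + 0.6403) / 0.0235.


log10(E) = 0.0235*S - 0.6403  =>  S = (log10(E) + 0.6403) / 0.0235
log10(5.42) = 0.733999
S = (0.733999 + 0.6403) / 0.0235 = 1.374299 / 0.0235
S = 58.5

Shore A = 58.5


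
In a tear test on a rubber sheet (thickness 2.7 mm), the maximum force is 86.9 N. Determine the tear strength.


Tear strength = force / thickness
= 86.9 / 2.7
= 32.19 N/mm

32.19 N/mm


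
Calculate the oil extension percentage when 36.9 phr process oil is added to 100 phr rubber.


Oil % = oil / (100 + oil) * 100
= 36.9 / (100 + 36.9) * 100
= 36.9 / 136.9 * 100
= 26.95%

26.95%


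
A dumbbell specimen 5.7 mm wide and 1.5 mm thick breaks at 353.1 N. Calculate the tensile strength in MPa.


Area = width * thickness = 5.7 * 1.5 = 8.55 mm^2
TS = force / area = 353.1 / 8.55 = 41.3 MPa

41.3 MPa


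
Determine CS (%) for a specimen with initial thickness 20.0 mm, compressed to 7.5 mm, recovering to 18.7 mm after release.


CS = (t0 - recovered) / (t0 - ts) * 100
= (20.0 - 18.7) / (20.0 - 7.5) * 100
= 1.3 / 12.5 * 100
= 10.4%

10.4%


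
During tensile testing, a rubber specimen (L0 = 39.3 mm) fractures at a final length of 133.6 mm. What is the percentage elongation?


Elongation = (Lf - L0) / L0 * 100
= (133.6 - 39.3) / 39.3 * 100
= 94.3 / 39.3 * 100
= 239.9%

239.9%


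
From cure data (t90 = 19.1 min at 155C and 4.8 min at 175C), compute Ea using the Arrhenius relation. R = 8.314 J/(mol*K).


T1 = 428.15 K, T2 = 448.15 K
1/T1 - 1/T2 = 1.0423e-04
ln(t1/t2) = ln(19.1/4.8) = 1.3811
Ea = 8.314 * 1.3811 / 1.0423e-04 = 110157.9449 J/mol
Ea = 110.16 kJ/mol

110.16 kJ/mol


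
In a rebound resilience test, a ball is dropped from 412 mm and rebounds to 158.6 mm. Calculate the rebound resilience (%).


Resilience = h_rebound / h_drop * 100
= 158.6 / 412 * 100
= 38.5%

38.5%


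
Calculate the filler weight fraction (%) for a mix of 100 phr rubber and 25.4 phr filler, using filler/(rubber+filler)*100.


Filler % = filler / (rubber + filler) * 100
= 25.4 / (100 + 25.4) * 100
= 25.4 / 125.4 * 100
= 20.26%

20.26%


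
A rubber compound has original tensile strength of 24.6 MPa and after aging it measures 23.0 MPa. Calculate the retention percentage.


Retention = aged / original * 100
= 23.0 / 24.6 * 100
= 93.5%

93.5%


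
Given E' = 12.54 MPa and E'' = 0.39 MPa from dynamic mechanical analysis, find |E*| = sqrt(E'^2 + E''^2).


|E*| = sqrt(E'^2 + E''^2)
= sqrt(12.54^2 + 0.39^2)
= sqrt(157.2516 + 0.1521)
= 12.546 MPa

12.546 MPa


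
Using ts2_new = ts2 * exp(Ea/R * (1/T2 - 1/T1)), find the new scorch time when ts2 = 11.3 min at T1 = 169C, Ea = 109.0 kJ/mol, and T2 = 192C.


Convert temperatures: T1 = 169 + 273.15 = 442.15 K, T2 = 192 + 273.15 = 465.15 K
ts2_new = 11.3 * exp(109000 / 8.314 * (1/465.15 - 1/442.15))
1/T2 - 1/T1 = -1.1183e-04
ts2_new = 2.61 min

2.61 min


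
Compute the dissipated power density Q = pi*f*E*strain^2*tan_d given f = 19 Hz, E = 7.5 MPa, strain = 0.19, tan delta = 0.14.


Q = pi * f * E * strain^2 * tan_d
= pi * 19 * 7.5 * 0.19^2 * 0.14
= pi * 19 * 7.5 * 0.0361 * 0.14
= 2.2626

Q = 2.2626


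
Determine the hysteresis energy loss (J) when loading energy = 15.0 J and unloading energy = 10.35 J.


Hysteresis loss = loading - unloading
= 15.0 - 10.35
= 4.65 J

4.65 J


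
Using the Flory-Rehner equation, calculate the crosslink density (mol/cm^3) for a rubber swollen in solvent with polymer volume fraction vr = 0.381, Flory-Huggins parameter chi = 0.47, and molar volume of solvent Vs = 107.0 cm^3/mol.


ln(1 - vr) = ln(1 - 0.381) = -0.4797
Numerator = -((-0.4797) + 0.381 + 0.47 * 0.381^2) = 0.0304
Denominator = 107.0 * (0.381^(1/3) - 0.381/2) = 57.1862
nu = 0.0304 / 57.1862 = 5.3202e-04 mol/cm^3

5.3202e-04 mol/cm^3


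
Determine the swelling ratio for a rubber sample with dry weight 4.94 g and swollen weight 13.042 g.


Q = W_swollen / W_dry
Q = 13.042 / 4.94
Q = 2.64

Q = 2.64


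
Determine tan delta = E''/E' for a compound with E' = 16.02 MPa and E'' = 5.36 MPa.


tan delta = E'' / E'
= 5.36 / 16.02
= 0.3346

tan delta = 0.3346


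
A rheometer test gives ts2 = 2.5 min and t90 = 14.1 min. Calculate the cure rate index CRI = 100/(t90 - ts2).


CRI = 100 / (t90 - ts2)
= 100 / (14.1 - 2.5)
= 100 / 11.6
= 8.62 min^-1

8.62 min^-1


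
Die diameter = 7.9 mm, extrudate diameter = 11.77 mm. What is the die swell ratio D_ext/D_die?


Die swell ratio = D_extrudate / D_die
= 11.77 / 7.9
= 1.49

Die swell = 1.49


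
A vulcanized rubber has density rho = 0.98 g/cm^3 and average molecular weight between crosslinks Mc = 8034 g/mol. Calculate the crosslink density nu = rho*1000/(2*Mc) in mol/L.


nu = rho * 1000 / (2 * Mc)
nu = 0.98 * 1000 / (2 * 8034)
nu = 980.0 / 16068
nu = 0.0610 mol/L

0.0610 mol/L


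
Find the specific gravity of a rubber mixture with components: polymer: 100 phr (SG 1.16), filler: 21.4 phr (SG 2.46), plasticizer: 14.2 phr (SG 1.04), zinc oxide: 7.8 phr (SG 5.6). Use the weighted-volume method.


Sum of weights = 143.4
Volume contributions:
  polymer: 100/1.16 = 86.2069
  filler: 21.4/2.46 = 8.6992
  plasticizer: 14.2/1.04 = 13.6538
  zinc oxide: 7.8/5.6 = 1.3929
Sum of volumes = 109.9528
SG = 143.4 / 109.9528 = 1.304

SG = 1.304


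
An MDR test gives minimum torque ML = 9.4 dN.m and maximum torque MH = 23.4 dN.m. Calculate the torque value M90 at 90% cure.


M90 = ML + 0.9 * (MH - ML)
M90 = 9.4 + 0.9 * (23.4 - 9.4)
M90 = 9.4 + 0.9 * 14.0
M90 = 22.0 dN.m

22.0 dN.m


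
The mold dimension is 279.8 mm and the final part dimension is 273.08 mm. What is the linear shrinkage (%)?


Shrinkage = (mold - part) / mold * 100
= (279.8 - 273.08) / 279.8 * 100
= 6.72 / 279.8 * 100
= 2.4%

2.4%


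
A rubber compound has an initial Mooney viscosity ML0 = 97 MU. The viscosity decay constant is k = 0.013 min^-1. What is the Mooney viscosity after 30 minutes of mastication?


ML = ML0 * exp(-k * t)
ML = 97 * exp(-0.013 * 30)
ML = 97 * 0.6771
ML = 65.67 MU

65.67 MU


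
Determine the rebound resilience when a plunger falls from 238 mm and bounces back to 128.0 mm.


Resilience = h_rebound / h_drop * 100
= 128.0 / 238 * 100
= 53.8%

53.8%


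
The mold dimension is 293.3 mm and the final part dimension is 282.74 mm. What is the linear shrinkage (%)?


Shrinkage = (mold - part) / mold * 100
= (293.3 - 282.74) / 293.3 * 100
= 10.56 / 293.3 * 100
= 3.6%

3.6%


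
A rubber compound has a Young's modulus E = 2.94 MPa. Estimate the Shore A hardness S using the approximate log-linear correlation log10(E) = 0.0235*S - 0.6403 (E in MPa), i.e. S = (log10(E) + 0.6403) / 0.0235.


log10(E) = 0.0235*S - 0.6403  =>  S = (log10(E) + 0.6403) / 0.0235
log10(2.94) = 0.468347
S = (0.468347 + 0.6403) / 0.0235 = 1.108647 / 0.0235
S = 47.2

Shore A = 47.2


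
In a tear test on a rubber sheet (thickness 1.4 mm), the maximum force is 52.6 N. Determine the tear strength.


Tear strength = force / thickness
= 52.6 / 1.4
= 37.57 N/mm

37.57 N/mm


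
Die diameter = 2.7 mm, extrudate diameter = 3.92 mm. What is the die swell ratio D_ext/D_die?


Die swell ratio = D_extrudate / D_die
= 3.92 / 2.7
= 1.452

Die swell = 1.452


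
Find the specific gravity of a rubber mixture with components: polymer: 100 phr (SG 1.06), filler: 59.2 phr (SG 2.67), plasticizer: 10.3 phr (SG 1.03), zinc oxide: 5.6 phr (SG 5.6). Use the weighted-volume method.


Sum of weights = 175.1
Volume contributions:
  polymer: 100/1.06 = 94.3396
  filler: 59.2/2.67 = 22.1723
  plasticizer: 10.3/1.03 = 10.0000
  zinc oxide: 5.6/5.6 = 1.0000
Sum of volumes = 127.5119
SG = 175.1 / 127.5119 = 1.373

SG = 1.373


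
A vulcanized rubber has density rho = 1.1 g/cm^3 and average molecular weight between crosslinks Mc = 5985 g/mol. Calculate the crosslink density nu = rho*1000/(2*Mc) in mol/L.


nu = rho * 1000 / (2 * Mc)
nu = 1.1 * 1000 / (2 * 5985)
nu = 1100.0 / 11970
nu = 0.0919 mol/L

0.0919 mol/L


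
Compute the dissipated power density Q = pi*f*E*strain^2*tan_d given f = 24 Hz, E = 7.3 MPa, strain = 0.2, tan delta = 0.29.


Q = pi * f * E * strain^2 * tan_d
= pi * 24 * 7.3 * 0.2^2 * 0.29
= pi * 24 * 7.3 * 0.0400 * 0.29
= 6.3847

Q = 6.3847


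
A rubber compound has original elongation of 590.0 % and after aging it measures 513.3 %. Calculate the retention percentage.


Retention = aged / original * 100
= 513.3 / 590.0 * 100
= 87.0%

87.0%


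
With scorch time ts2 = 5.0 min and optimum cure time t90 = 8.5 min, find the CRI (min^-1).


CRI = 100 / (t90 - ts2)
= 100 / (8.5 - 5.0)
= 100 / 3.5
= 28.57 min^-1

28.57 min^-1


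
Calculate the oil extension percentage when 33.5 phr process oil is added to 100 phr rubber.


Oil % = oil / (100 + oil) * 100
= 33.5 / (100 + 33.5) * 100
= 33.5 / 133.5 * 100
= 25.09%

25.09%


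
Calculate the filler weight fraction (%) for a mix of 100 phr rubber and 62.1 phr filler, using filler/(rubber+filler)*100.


Filler % = filler / (rubber + filler) * 100
= 62.1 / (100 + 62.1) * 100
= 62.1 / 162.1 * 100
= 38.31%

38.31%


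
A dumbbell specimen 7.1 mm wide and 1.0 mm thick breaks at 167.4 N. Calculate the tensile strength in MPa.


Area = width * thickness = 7.1 * 1.0 = 7.1 mm^2
TS = force / area = 167.4 / 7.1 = 23.58 MPa

23.58 MPa


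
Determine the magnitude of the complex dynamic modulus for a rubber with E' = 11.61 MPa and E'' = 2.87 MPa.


|E*| = sqrt(E'^2 + E''^2)
= sqrt(11.61^2 + 2.87^2)
= sqrt(134.7921 + 8.2369)
= 11.959 MPa

11.959 MPa


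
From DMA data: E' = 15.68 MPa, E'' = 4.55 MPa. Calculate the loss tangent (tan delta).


tan delta = E'' / E'
= 4.55 / 15.68
= 0.2902

tan delta = 0.2902


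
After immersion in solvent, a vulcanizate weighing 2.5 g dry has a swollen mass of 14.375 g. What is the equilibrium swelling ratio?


Q = W_swollen / W_dry
Q = 14.375 / 2.5
Q = 5.75

Q = 5.75


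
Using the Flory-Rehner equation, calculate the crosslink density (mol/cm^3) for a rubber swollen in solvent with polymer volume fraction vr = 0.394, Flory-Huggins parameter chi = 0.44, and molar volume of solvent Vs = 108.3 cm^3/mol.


ln(1 - vr) = ln(1 - 0.394) = -0.5009
Numerator = -((-0.5009) + 0.394 + 0.44 * 0.394^2) = 0.0386
Denominator = 108.3 * (0.394^(1/3) - 0.394/2) = 58.0600
nu = 0.0386 / 58.0600 = 6.6434e-04 mol/cm^3

6.6434e-04 mol/cm^3


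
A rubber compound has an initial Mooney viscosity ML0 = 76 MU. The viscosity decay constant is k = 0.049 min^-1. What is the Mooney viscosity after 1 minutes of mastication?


ML = ML0 * exp(-k * t)
ML = 76 * exp(-0.049 * 1)
ML = 76 * 0.9522
ML = 72.37 MU

72.37 MU


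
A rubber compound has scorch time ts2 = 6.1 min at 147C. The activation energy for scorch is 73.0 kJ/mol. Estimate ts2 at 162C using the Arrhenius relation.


Convert temperatures: T1 = 147 + 273.15 = 420.15 K, T2 = 162 + 273.15 = 435.15 K
ts2_new = 6.1 * exp(73000 / 8.314 * (1/435.15 - 1/420.15))
1/T2 - 1/T1 = -8.2044e-05
ts2_new = 2.97 min

2.97 min
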